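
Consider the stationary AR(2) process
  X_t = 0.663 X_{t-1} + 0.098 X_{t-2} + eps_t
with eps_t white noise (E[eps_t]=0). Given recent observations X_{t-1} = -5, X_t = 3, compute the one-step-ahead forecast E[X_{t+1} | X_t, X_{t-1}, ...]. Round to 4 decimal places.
E[X_{t+1} \mid \mathcal F_t] = 1.4990

For an AR(p) model X_t = c + sum_i phi_i X_{t-i} + eps_t, the
one-step-ahead conditional mean is
  E[X_{t+1} | X_t, ...] = c + sum_i phi_i X_{t+1-i}.
Substitute known values:
  E[X_{t+1} | ...] = (0.663) * (3) + (0.098) * (-5)
                   = 1.4990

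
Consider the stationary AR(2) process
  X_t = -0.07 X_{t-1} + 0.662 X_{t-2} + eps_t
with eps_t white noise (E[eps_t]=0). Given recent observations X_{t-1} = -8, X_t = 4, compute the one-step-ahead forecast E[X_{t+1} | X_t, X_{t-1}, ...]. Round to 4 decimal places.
E[X_{t+1} \mid \mathcal F_t] = -5.5760

For an AR(p) model X_t = c + sum_i phi_i X_{t-i} + eps_t, the
one-step-ahead conditional mean is
  E[X_{t+1} | X_t, ...] = c + sum_i phi_i X_{t+1-i}.
Substitute known values:
  E[X_{t+1} | ...] = (-0.07) * (4) + (0.662) * (-8)
                   = -5.5760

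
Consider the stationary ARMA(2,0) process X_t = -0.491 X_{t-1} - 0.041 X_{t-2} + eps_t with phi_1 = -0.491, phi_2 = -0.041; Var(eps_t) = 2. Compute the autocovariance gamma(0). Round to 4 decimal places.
\gamma(0) = 2.5766

Multiply the model equation by X_{t-k} and take expectations. With theta_0 = psi_0 = 1 and psi_j the MA(infinity) weights, this gives
  gamma(k) - sum_i phi_i gamma(k-i) = c_k,
  c_k = sigma^2 * sum_{j=k..q} theta_j psi_{j-k}   (c_k = 0 for k > q),
using gamma(-m) = gamma(m).
Pure AR (q = 0): c_0 = sigma^2 = 2, c_k = 0 for k >= 1.
Equations for k = 0, 1, 2 (AR order 2, c_2 = 0):
  (E0) gamma(0) = phi_1 gamma(1) + phi_2 gamma(2) + c_0
  (E1) gamma(1) = phi_1 gamma(0) + phi_2 gamma(1) + c_1
  (E2) gamma(2) = phi_1 gamma(1) + phi_2 gamma(0)
From (E1): gamma(1) = A gamma(0) + B with
  A = phi_1 / (1 - phi_2) = -0.491 / 1.041 = -0.471662,   B = c_1 / (1 - phi_2) = 0 / 1.041 = 0.
Insert (E2) into (E0): gamma(0) (1 - phi_2^2) = phi_1 (1 + phi_2) gamma(1) + c_0.
  phi_1 (1 + phi_2) = (-0.491)(0.959) = -0.470869,   1 - phi_2^2 = 0.998319.
Replace gamma(1) by A gamma(0) + B and collect gamma(0):
  gamma(0) [0.998319 - (-0.470869)(-0.471662)] = c_0 = 2
  gamma(0) * 0.776228 = 2
  gamma(0) = 2 / 0.776228 = 2.576562.
Therefore gamma(0) = 2.5766 (to 4 decimal places).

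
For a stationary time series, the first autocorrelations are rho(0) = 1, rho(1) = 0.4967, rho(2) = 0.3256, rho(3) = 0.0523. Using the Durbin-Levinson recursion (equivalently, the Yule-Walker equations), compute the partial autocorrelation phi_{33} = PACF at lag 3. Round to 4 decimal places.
\phi_{33} = -0.1940

The PACF at lag k is phi_{kk}, the last component of the solution
to the Yule-Walker system G_k phi = r_k where
  (G_k)_{ij} = rho(|i - j|), (r_k)_i = rho(i), i,j = 1..k.
Equivalently, Durbin-Levinson gives phi_{kk} iteratively:
  phi_{11} = rho(1)
  phi_{kk} = [rho(k) - sum_{j=1..k-1} phi_{k-1,j} rho(k-j)]
            / [1 - sum_{j=1..k-1} phi_{k-1,j} rho(j)],
  phi_{k,j} = phi_{k-1,j} - phi_{kk} phi_{k-1,k-j},  j = 1..k-1.
Step k = 1:
  phi_11 = rho(1) = 0.4967.
Step k = 2:
  phi_22 = [rho(2) - phi_11 rho(1)] / [1 - phi_11 rho(1)] = [0.3256 - (0.4967)(0.4967)] / [1 - (0.4967)(0.4967)]
         = 0.07888911 / 0.75328911 = 0.104726.
  Update: phi_21 = phi_11 - phi_22 phi_11 = 0.4967 - (0.104726)(0.4967) = 0.444682.
Step k = 3:
  phi_33 = [rho(3) - phi_21 rho(2) - phi_22 rho(1)] / [1 - phi_21 rho(1) - phi_22 rho(2)]
    numerator   = 0.0523 - (0.444682)(0.3256) - (0.104726)(0.4967) = -0.14450613
    denominator = 1 - (0.444682)(0.4967) - (0.104726)(0.3256) = 0.74502735
  phi_33 = -0.14450613 / 0.74502735 = -0.194.
Therefore phi_{33} = -0.1940.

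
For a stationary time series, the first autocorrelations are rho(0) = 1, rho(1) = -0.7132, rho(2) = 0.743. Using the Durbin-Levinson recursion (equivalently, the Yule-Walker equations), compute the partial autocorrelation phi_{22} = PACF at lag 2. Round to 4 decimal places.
\phi_{22} = 0.4769

The PACF at lag k is phi_{kk}, the last component of the solution
to the Yule-Walker system G_k phi = r_k where
  (G_k)_{ij} = rho(|i - j|), (r_k)_i = rho(i), i,j = 1..k.
Equivalently, Durbin-Levinson gives phi_{kk} iteratively:
  phi_{11} = rho(1)
  phi_{kk} = [rho(k) - sum_{j=1..k-1} phi_{k-1,j} rho(k-j)]
            / [1 - sum_{j=1..k-1} phi_{k-1,j} rho(j)],
  phi_{k,j} = phi_{k-1,j} - phi_{kk} phi_{k-1,k-j},  j = 1..k-1.
Step k = 1:
  phi_11 = rho(1) = -0.7132.
Step k = 2:
  phi_22 = [rho(2) - phi_11 rho(1)] / [1 - phi_11 rho(1)] = [0.743 - (-0.7132)(-0.7132)] / [1 - (-0.7132)(-0.7132)]
         = 0.23434576 / 0.49134576 = 0.4769.
Therefore phi_{22} = 0.4769.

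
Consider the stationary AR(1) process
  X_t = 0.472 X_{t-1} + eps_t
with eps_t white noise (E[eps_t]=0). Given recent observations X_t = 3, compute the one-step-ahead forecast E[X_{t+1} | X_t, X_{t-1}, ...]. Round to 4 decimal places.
E[X_{t+1} \mid \mathcal F_t] = 1.4160

For an AR(p) model X_t = c + sum_i phi_i X_{t-i} + eps_t, the
one-step-ahead conditional mean is
  E[X_{t+1} | X_t, ...] = c + sum_i phi_i X_{t+1-i}.
Substitute known values:
  E[X_{t+1} | ...] = (0.472) * (3)
                   = 1.4160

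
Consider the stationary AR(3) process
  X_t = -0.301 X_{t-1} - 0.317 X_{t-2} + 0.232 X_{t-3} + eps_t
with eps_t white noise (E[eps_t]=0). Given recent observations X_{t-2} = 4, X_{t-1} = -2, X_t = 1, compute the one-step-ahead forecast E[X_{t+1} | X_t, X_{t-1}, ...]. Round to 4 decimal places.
E[X_{t+1} \mid \mathcal F_t] = 1.2610

For an AR(p) model X_t = c + sum_i phi_i X_{t-i} + eps_t, the
one-step-ahead conditional mean is
  E[X_{t+1} | X_t, ...] = c + sum_i phi_i X_{t+1-i}.
Substitute known values:
  E[X_{t+1} | ...] = (-0.301) * (1) + (-0.317) * (-2) + (0.232) * (4)
                   = 1.2610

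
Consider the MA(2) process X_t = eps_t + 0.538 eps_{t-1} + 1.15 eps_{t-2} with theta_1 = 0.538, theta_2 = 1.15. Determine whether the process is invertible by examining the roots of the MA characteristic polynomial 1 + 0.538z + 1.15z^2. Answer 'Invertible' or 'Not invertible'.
\text{Not invertible}

The MA(q) characteristic polynomial is P(z) = 1 + 0.538z + 1.15z^2.
Invertibility requires all roots to lie outside the unit circle, i.e. |z| > 1 for every root.
Set 1 + (0.538) z + (1.15) z^2 = 0, i.e. a z^2 + b z + c = 0 with a = 1.15, b = 0.538, c = 1.
Discriminant D = b^2 - 4ac = (0.538)^2 - 4*(1.15)*1 = 0.289444 - (4.6) = -4.310556.
D < 0, so the roots are the complex-conjugate pair z = (-b +/- i sqrt(-D)) / (2a) = -0.2339 +/- 0.9027i.
For a conjugate pair |z|^2 = z * conj(z) = (product of roots) = c/a = 1/(1.15) = 0.869565, so |z| = sqrt(0.869565) = 0.9325 for both roots.
Moduli of all roots: 0.9325, 0.9325.
All moduli strictly greater than 1? No.
Verdict: Not invertible.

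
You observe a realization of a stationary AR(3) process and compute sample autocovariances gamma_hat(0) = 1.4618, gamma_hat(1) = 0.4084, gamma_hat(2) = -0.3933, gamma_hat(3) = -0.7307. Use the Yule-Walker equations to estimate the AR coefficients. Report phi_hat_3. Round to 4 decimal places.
\hat\phi_{3} = -0.3680

The Yule-Walker equations for an AR(p) process read, in matrix form,
  Gamma_p phi = r_p,   with   (Gamma_p)_{ij} = gamma(|i - j|),
                       (r_p)_i = gamma(i),   i,j = 1..p.
Substitute the sample gammas (Toeplitz matrix and right-hand side of size 3):
  Gamma_p = [[1.4618, 0.4084, -0.3933], [0.4084, 1.4618, 0.4084], [-0.3933, 0.4084, 1.4618]]
  r_p     = [0.4084, -0.3933, -0.7307]
Written out (R1..R3):
  (R1) 1.4618 phi_1 + 0.4084 phi_2 - 0.3933 phi_3 = 0.4084
  (R2) 0.4084 phi_1 + 1.4618 phi_2 + 0.4084 phi_3 = -0.3933
  (R3) -0.3933 phi_1 + 0.4084 phi_2 + 1.4618 phi_3 = -0.7307
Gaussian elimination:
  R2 <- R2 - (0.4084/1.4618) R1 = R2 - (0.279382) R1:  1.347701 phi_2 + 0.518281 phi_3 = -0.507399
  R3 <- R3 - (-0.3933/1.4618) R1 = R3 - (-0.269052) R1:  0.518281 phi_2 + 1.355982 phi_3 = -0.620819
  R3 <- R3 - (0.518281/1.347701) R2 = R3 - (0.384567) R2:  1.156668 phi_3 = -0.42569
Back-substitution:
  phi_hat_3 = -0.42569 / 1.156668 = -0.368031
  phi_hat_2 = (-0.507399 - (0.518281)(-0.368031)) / 1.347701 = -0.23496
  phi_hat_1 = (0.4084 - (0.4084)(-0.23496) - (-0.3933)(-0.368031)) / 1.4618 = 0.246006
So phi_hat = [0.2460, -0.2350, -0.3680].
Therefore phi_hat_3 = -0.3680.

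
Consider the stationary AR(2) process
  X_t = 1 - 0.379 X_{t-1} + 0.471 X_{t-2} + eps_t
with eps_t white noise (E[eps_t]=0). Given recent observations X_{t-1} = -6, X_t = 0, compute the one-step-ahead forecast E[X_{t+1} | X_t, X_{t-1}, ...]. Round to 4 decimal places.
E[X_{t+1} \mid \mathcal F_t] = -1.8260

For an AR(p) model X_t = c + sum_i phi_i X_{t-i} + eps_t, the
one-step-ahead conditional mean is
  E[X_{t+1} | X_t, ...] = c + sum_i phi_i X_{t+1-i}.
Substitute known values:
  E[X_{t+1} | ...] = 1 + (-0.379) * (0) + (0.471) * (-6)
                   = -1.8260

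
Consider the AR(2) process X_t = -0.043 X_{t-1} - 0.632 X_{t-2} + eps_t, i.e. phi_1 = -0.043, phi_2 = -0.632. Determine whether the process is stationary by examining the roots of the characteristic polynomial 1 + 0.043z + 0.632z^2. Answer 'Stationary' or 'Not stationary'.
\text{Stationary}

The AR(p) characteristic polynomial is P(z) = 1 + 0.043z + 0.632z^2.
Stationarity requires all roots to lie outside the unit circle, i.e. |z| > 1 for every root.
Set 1 + (0.043) z + (0.632) z^2 = 0, i.e. a z^2 + b z + c = 0 with a = 0.632, b = 0.043, c = 1.
Discriminant D = b^2 - 4ac = (0.043)^2 - 4*(0.632)*1 = 0.001849 - (2.528) = -2.526151.
D < 0, so the roots are the complex-conjugate pair z = (-b +/- i sqrt(-D)) / (2a) = -0.034 +/- 1.2574i.
For a conjugate pair |z|^2 = z * conj(z) = (product of roots) = c/a = 1/(0.632) = 1.582278, so |z| = sqrt(1.582278) = 1.2579 for both roots.
Moduli of all roots: 1.2579, 1.2579.
All moduli strictly greater than 1? Yes.
Verdict: Stationary.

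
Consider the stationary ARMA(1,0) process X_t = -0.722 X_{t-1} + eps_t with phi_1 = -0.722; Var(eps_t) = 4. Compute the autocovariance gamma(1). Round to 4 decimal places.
\gamma(1) = -6.0328

Multiply the model equation by X_{t-k} and take expectations. With theta_0 = psi_0 = 1 and psi_j the MA(infinity) weights, this gives
  gamma(k) - sum_i phi_i gamma(k-i) = c_k,
  c_k = sigma^2 * sum_{j=k..q} theta_j psi_{j-k}   (c_k = 0 for k > q),
using gamma(-m) = gamma(m).
Pure AR (q = 0): c_0 = sigma^2 = 4, c_k = 0 for k >= 1.
Equations for k = 0 and k = 1 (AR order 1):
  gamma(0) = phi_1 gamma(1) + c_0
  gamma(1) = phi_1 gamma(0) + c_1
Substituting the second into the first: gamma(0) (1 - phi_1^2) = c_0 + phi_1 c_1, so
  gamma(0) = c_0 / (1 - phi_1^2) = 4 / (1 - (-0.722)^2) = 4 / 0.478716 = 8.355685.
  gamma(1) = phi_1 gamma(0) = (-0.722)(8.355685) = -6.032804.
Therefore gamma(1) = -6.0328 (to 4 decimal places).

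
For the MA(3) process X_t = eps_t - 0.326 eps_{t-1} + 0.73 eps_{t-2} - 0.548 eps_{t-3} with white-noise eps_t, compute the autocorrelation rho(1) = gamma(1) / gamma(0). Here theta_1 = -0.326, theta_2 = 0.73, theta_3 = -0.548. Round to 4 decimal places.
\rho(1) = -0.4971

For an MA(q) process with theta_0 = 1, the autocovariance is
  gamma(k) = sigma^2 * sum_{i=0..q-k} theta_i * theta_{i+k},
and rho(k) = gamma(k) / gamma(0). Sigma^2 cancels.
  numerator   = (1)*(-0.326) + (-0.326)*(0.73) + (0.73)*(-0.548) = -0.96402.
  denominator = (1)^2 + (-0.326)^2 + (0.73)^2 + (-0.548)^2 = 1.93948.
  rho(1) = -0.96402 / 1.93948 = -0.4971.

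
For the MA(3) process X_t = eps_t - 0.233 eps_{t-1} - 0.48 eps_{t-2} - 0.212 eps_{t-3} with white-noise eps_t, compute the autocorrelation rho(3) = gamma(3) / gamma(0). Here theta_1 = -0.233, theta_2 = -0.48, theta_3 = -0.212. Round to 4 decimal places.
\rho(3) = -0.1594

For an MA(q) process with theta_0 = 1, the autocovariance is
  gamma(k) = sigma^2 * sum_{i=0..q-k} theta_i * theta_{i+k},
and rho(k) = gamma(k) / gamma(0). Sigma^2 cancels.
  numerator   = (1)*(-0.212) = -0.212.
  denominator = (1)^2 + (-0.233)^2 + (-0.48)^2 + (-0.212)^2 = 1.329633.
  rho(3) = -0.212 / 1.329633 = -0.1594.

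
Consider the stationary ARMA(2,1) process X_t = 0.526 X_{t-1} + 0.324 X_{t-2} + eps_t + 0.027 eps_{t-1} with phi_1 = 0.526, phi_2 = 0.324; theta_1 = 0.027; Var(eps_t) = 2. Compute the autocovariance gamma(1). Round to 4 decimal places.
\gamma(1) = 4.6751

Multiply the model equation by X_{t-k} and take expectations. With theta_0 = psi_0 = 1 and psi_j the MA(infinity) weights, this gives
  gamma(k) - sum_i phi_i gamma(k-i) = c_k,
  c_k = sigma^2 * sum_{j=k..q} theta_j psi_{j-k}   (c_k = 0 for k > q),
using gamma(-m) = gamma(m).
psi-weights needed (psi_j = theta_j + sum_i phi_i psi_{j-i}):
  psi_1 = theta_1 + phi_1 = 0.027 + (0.526) = 0.553
Right-hand sides:
  c_0 = sigma^2 (1 + theta_1 psi_1) = 2 * (1 + (0.027)(0.553)) = 2 * 1.014931 = 2.029862
  c_1 = sigma^2 theta_1 = 2 * (0.027) = 0.054
  c_2 = 0
Equations for k = 0, 1, 2 (AR order 2, c_2 = 0):
  (E0) gamma(0) = phi_1 gamma(1) + phi_2 gamma(2) + c_0
  (E1) gamma(1) = phi_1 gamma(0) + phi_2 gamma(1) + c_1
  (E2) gamma(2) = phi_1 gamma(1) + phi_2 gamma(0)
From (E1): gamma(1) = A gamma(0) + B with
  A = phi_1 / (1 - phi_2) = 0.526 / 0.676 = 0.778107,   B = c_1 / (1 - phi_2) = 0.054 / 0.676 = 0.079882.
Insert (E2) into (E0): gamma(0) (1 - phi_2^2) = phi_1 (1 + phi_2) gamma(1) + c_0.
  phi_1 (1 + phi_2) = (0.526)(1.324) = 0.696424,   1 - phi_2^2 = 0.895024.
Replace gamma(1) by A gamma(0) + B and collect gamma(0):
  gamma(0) [0.895024 - (0.696424)(0.778107)] = (0.696424)(0.079882) + 2.029862
  gamma(0) * 0.353132 = 2.085494
  gamma(0) = 2.085494 / 0.353132 = 5.905706.
  gamma(1) = A gamma(0) + B = (0.778107)(5.905706) + (0.079882) = 4.67515.
Therefore gamma(1) = 4.6751 (to 4 decimal places).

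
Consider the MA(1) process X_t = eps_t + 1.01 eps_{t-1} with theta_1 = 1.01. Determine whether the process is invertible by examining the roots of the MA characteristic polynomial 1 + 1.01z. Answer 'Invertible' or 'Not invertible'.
\text{Not invertible}

The MA(q) characteristic polynomial is P(z) = 1 + 1.01z.
Invertibility requires all roots to lie outside the unit circle, i.e. |z| > 1 for every root.
This is linear in z: 1 + (1.01) z = 0  =>  z = -1/(1.01) = -0.990099,  |z| = 0.990099.
Moduli of all roots: 0.9901.
All moduli strictly greater than 1? No.
Verdict: Not invertible.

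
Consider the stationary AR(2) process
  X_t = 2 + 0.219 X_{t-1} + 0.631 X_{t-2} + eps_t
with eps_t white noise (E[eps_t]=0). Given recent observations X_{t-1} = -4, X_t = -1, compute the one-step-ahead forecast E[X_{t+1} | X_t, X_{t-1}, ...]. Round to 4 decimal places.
E[X_{t+1} \mid \mathcal F_t] = -0.7430

For an AR(p) model X_t = c + sum_i phi_i X_{t-i} + eps_t, the
one-step-ahead conditional mean is
  E[X_{t+1} | X_t, ...] = c + sum_i phi_i X_{t+1-i}.
Substitute known values:
  E[X_{t+1} | ...] = 2 + (0.219) * (-1) + (0.631) * (-4)
                   = -0.7430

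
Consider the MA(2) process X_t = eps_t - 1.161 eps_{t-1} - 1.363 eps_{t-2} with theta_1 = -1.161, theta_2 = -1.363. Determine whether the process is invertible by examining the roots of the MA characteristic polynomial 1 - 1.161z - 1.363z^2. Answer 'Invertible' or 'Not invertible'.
\text{Not invertible}

The MA(q) characteristic polynomial is P(z) = 1 - 1.161z - 1.363z^2.
Invertibility requires all roots to lie outside the unit circle, i.e. |z| > 1 for every root.
Set 1 + (-1.161) z + (-1.363) z^2 = 0, i.e. a z^2 + b z + c = 0 with a = -1.363, b = -1.161, c = 1.
Discriminant D = b^2 - 4ac = (-1.161)^2 - 4*(-1.363)*1 = 1.347921 - (-5.452) = 6.799921.
D >= 0, so the roots are real: z = (-b +/- sqrt(D)) / (2a) = (1.161 +/- 2.607666) / (-2.726).
  z_1 = (1.161 + 2.607666) / (-2.726) = -1.3825,   |z_1| = 1.3825.
  z_2 = (1.161 - 2.607666) / (-2.726) = 0.5307,   |z_2| = 0.5307.
Moduli of all roots: 1.3825, 0.5307.
All moduli strictly greater than 1? No.
Verdict: Not invertible.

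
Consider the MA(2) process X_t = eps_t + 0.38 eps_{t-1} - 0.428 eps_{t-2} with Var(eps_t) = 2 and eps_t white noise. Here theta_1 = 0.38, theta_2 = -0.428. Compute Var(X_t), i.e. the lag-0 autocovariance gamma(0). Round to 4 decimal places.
\gamma(0) = 2.6552

For an MA(q) process X_t = eps_t + sum_i theta_i eps_{t-i} with
Var(eps_t) = sigma^2, the variance is
  gamma(0) = sigma^2 * (1 + sum_i theta_i^2).
  sum_i theta_i^2 = (0.38)^2 + (-0.428)^2 = 0.1444 + 0.183184 = 0.327584.
  gamma(0) = 2 * (1 + 0.327584) = 2 * 1.327584 = 2.655168, which rounds to 2.6552.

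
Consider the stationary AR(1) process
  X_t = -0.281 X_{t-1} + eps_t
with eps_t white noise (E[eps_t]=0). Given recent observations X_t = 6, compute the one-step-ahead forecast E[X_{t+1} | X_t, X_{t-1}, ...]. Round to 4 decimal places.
E[X_{t+1} \mid \mathcal F_t] = -1.6860

For an AR(p) model X_t = c + sum_i phi_i X_{t-i} + eps_t, the
one-step-ahead conditional mean is
  E[X_{t+1} | X_t, ...] = c + sum_i phi_i X_{t+1-i}.
Substitute known values:
  E[X_{t+1} | ...] = (-0.281) * (6)
                   = -1.6860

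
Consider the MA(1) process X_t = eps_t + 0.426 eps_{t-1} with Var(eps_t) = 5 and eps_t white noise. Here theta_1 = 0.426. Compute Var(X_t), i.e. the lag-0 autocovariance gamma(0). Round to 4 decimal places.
\gamma(0) = 5.9074

For an MA(q) process X_t = eps_t + sum_i theta_i eps_{t-i} with
Var(eps_t) = sigma^2, the variance is
  gamma(0) = sigma^2 * (1 + sum_i theta_i^2).
  sum_i theta_i^2 = (0.426)^2 = 0.181476.
  gamma(0) = 5 * (1 + 0.181476) = 5 * 1.181476 = 5.90738, which rounds to 5.9074.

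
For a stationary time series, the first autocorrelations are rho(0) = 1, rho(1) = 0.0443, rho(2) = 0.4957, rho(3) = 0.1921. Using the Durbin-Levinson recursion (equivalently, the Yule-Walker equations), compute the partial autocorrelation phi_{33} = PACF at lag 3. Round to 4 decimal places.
\phi_{33} = 0.2111

The PACF at lag k is phi_{kk}, the last component of the solution
to the Yule-Walker system G_k phi = r_k where
  (G_k)_{ij} = rho(|i - j|), (r_k)_i = rho(i), i,j = 1..k.
Equivalently, Durbin-Levinson gives phi_{kk} iteratively:
  phi_{11} = rho(1)
  phi_{kk} = [rho(k) - sum_{j=1..k-1} phi_{k-1,j} rho(k-j)]
            / [1 - sum_{j=1..k-1} phi_{k-1,j} rho(j)],
  phi_{k,j} = phi_{k-1,j} - phi_{kk} phi_{k-1,k-j},  j = 1..k-1.
Step k = 1:
  phi_11 = rho(1) = 0.0443.
Step k = 2:
  phi_22 = [rho(2) - phi_11 rho(1)] / [1 - phi_11 rho(1)] = [0.4957 - (0.0443)(0.0443)] / [1 - (0.0443)(0.0443)]
         = 0.49373751 / 0.99803751 = 0.494708.
  Update: phi_21 = phi_11 - phi_22 phi_11 = 0.0443 - (0.494708)(0.0443) = 0.022384.
Step k = 3:
  phi_33 = [rho(3) - phi_21 rho(2) - phi_22 rho(1)] / [1 - phi_21 rho(1) - phi_22 rho(2)]
    numerator   = 0.1921 - (0.022384)(0.4957) - (0.494708)(0.0443) = 0.15908846
    denominator = 1 - (0.022384)(0.0443) - (0.494708)(0.4957) = 0.75378143
  phi_33 = 0.15908846 / 0.75378143 = 0.2111.
Therefore phi_{33} = 0.2111.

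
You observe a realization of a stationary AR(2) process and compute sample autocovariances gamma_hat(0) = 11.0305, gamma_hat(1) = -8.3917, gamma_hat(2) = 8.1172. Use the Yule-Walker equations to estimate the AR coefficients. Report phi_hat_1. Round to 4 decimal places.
\hat\phi_{1} = -0.4770

The Yule-Walker equations for an AR(p) process read, in matrix form,
  Gamma_p phi = r_p,   with   (Gamma_p)_{ij} = gamma(|i - j|),
                       (r_p)_i = gamma(i),   i,j = 1..p.
Substitute the sample gammas (Toeplitz matrix and right-hand side of size 2):
  Gamma_p = [[11.0305, -8.3917], [-8.3917, 11.0305]]
  r_p     = [-8.3917, 8.1172]
Written out:
  11.0305 phi_1 - 8.3917 phi_2 = -8.3917
  -8.3917 phi_1 + 11.0305 phi_2 = 8.1172
Solve by Cramer's rule:
  det = gamma(0)^2 - gamma(1)^2 = (11.0305)^2 - (-8.3917)^2 = 121.67193025 - 70.42062889 = 51.25130136
  phi_hat_1 = [gamma(1) gamma(0) - gamma(1) gamma(2)] / det = [(-8.3917)(11.0305) - (-8.3917)(8.1172)] / 51.25130136 = -24.44753961 / 51.25130136 = -0.477
  phi_hat_2 = [gamma(0) gamma(2) - gamma(1)^2] / det = [(11.0305)(8.1172) - (-8.3917)^2] / 51.25130136 = 19.11614571 / 51.25130136 = 0.373
So phi_hat = [-0.4770, 0.3730].
Therefore phi_hat_1 = -0.4770.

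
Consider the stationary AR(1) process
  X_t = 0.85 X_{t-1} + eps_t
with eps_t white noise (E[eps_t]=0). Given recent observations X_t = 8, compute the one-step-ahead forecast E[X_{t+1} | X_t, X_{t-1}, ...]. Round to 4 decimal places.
E[X_{t+1} \mid \mathcal F_t] = 6.8000

For an AR(p) model X_t = c + sum_i phi_i X_{t-i} + eps_t, the
one-step-ahead conditional mean is
  E[X_{t+1} | X_t, ...] = c + sum_i phi_i X_{t+1-i}.
Substitute known values:
  E[X_{t+1} | ...] = (0.85) * (8)
                   = 6.8000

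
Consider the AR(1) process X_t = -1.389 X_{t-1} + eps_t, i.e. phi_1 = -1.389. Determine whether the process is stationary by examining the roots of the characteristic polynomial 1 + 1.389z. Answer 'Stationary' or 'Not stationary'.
\text{Not stationary}

The AR(p) characteristic polynomial is P(z) = 1 + 1.389z.
Stationarity requires all roots to lie outside the unit circle, i.e. |z| > 1 for every root.
This is linear in z: 1 + (1.389) z = 0  =>  z = -1/(1.389) = -0.719942,  |z| = 0.719942.
Moduli of all roots: 0.7199.
All moduli strictly greater than 1? No.
Verdict: Not stationary.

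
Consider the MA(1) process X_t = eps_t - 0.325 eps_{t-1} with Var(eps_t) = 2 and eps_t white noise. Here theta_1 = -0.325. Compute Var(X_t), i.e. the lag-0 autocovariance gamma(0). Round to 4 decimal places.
\gamma(0) = 2.2113

For an MA(q) process X_t = eps_t + sum_i theta_i eps_{t-i} with
Var(eps_t) = sigma^2, the variance is
  gamma(0) = sigma^2 * (1 + sum_i theta_i^2).
  sum_i theta_i^2 = (-0.325)^2 = 0.105625.
  gamma(0) = 2 * (1 + 0.105625) = 2 * 1.105625 = 2.21125, which rounds to 2.2113.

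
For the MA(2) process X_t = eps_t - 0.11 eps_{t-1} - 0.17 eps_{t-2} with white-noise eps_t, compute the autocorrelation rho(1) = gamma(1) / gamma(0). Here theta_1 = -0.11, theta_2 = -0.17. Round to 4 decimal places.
\rho(1) = -0.0877

For an MA(q) process with theta_0 = 1, the autocovariance is
  gamma(k) = sigma^2 * sum_{i=0..q-k} theta_i * theta_{i+k},
and rho(k) = gamma(k) / gamma(0). Sigma^2 cancels.
  numerator   = (1)*(-0.11) + (-0.11)*(-0.17) = -0.0913.
  denominator = (1)^2 + (-0.11)^2 + (-0.17)^2 = 1.041.
  rho(1) = -0.0913 / 1.041 = -0.0877.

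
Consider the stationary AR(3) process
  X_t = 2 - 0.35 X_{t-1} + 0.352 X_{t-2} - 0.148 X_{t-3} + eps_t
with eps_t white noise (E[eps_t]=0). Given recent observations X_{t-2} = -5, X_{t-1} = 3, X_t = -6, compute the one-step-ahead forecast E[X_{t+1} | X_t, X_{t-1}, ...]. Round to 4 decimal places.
E[X_{t+1} \mid \mathcal F_t] = 5.8960

For an AR(p) model X_t = c + sum_i phi_i X_{t-i} + eps_t, the
one-step-ahead conditional mean is
  E[X_{t+1} | X_t, ...] = c + sum_i phi_i X_{t+1-i}.
Substitute known values:
  E[X_{t+1} | ...] = 2 + (-0.35) * (-6) + (0.352) * (3) + (-0.148) * (-5)
                   = 5.8960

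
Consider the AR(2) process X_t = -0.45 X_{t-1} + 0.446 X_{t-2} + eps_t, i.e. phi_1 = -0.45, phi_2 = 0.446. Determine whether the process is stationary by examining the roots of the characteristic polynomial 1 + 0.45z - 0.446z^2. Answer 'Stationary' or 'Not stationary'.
\text{Stationary}

The AR(p) characteristic polynomial is P(z) = 1 + 0.45z - 0.446z^2.
Stationarity requires all roots to lie outside the unit circle, i.e. |z| > 1 for every root.
Set 1 + (0.45) z + (-0.446) z^2 = 0, i.e. a z^2 + b z + c = 0 with a = -0.446, b = 0.45, c = 1.
Discriminant D = b^2 - 4ac = (0.45)^2 - 4*(-0.446)*1 = 0.2025 - (-1.784) = 1.9865.
D >= 0, so the roots are real: z = (-b +/- sqrt(D)) / (2a) = (-0.45 +/- 1.409433) / (-0.892).
  z_1 = (-0.45 + 1.409433) / (-0.892) = -1.0756,   |z_1| = 1.0756.
  z_2 = (-0.45 - 1.409433) / (-0.892) = 2.0846,   |z_2| = 2.0846.
Moduli of all roots: 1.0756, 2.0846.
All moduli strictly greater than 1? Yes.
Verdict: Stationary.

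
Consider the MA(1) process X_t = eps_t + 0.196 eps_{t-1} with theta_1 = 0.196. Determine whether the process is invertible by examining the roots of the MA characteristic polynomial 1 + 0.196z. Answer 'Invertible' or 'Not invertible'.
\text{Invertible}

The MA(q) characteristic polynomial is P(z) = 1 + 0.196z.
Invertibility requires all roots to lie outside the unit circle, i.e. |z| > 1 for every root.
This is linear in z: 1 + (0.196) z = 0  =>  z = -1/(0.196) = -5.102041,  |z| = 5.102041.
Moduli of all roots: 5.1020.
All moduli strictly greater than 1? Yes.
Verdict: Invertible.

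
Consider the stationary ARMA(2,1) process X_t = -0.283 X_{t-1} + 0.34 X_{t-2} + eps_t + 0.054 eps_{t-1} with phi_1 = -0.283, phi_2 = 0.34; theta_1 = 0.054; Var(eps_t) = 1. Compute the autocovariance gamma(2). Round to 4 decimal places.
\gamma(2) = 0.5883

Multiply the model equation by X_{t-k} and take expectations. With theta_0 = psi_0 = 1 and psi_j the MA(infinity) weights, this gives
  gamma(k) - sum_i phi_i gamma(k-i) = c_k,
  c_k = sigma^2 * sum_{j=k..q} theta_j psi_{j-k}   (c_k = 0 for k > q),
using gamma(-m) = gamma(m).
psi-weights needed (psi_j = theta_j + sum_i phi_i psi_{j-i}):
  psi_1 = theta_1 + phi_1 = 0.054 + (-0.283) = -0.229
Right-hand sides:
  c_0 = sigma^2 (1 + theta_1 psi_1) = 1 * (1 + (0.054)(-0.229)) = 1 * 0.987634 = 0.987634
  c_1 = sigma^2 theta_1 = 1 * (0.054) = 0.054
  c_2 = 0
Equations for k = 0, 1, 2 (AR order 2, c_2 = 0):
  (E0) gamma(0) = phi_1 gamma(1) + phi_2 gamma(2) + c_0
  (E1) gamma(1) = phi_1 gamma(0) + phi_2 gamma(1) + c_1
  (E2) gamma(2) = phi_1 gamma(1) + phi_2 gamma(0)
From (E1): gamma(1) = A gamma(0) + B with
  A = phi_1 / (1 - phi_2) = -0.283 / 0.66 = -0.428788,   B = c_1 / (1 - phi_2) = 0.054 / 0.66 = 0.081818.
Insert (E2) into (E0): gamma(0) (1 - phi_2^2) = phi_1 (1 + phi_2) gamma(1) + c_0.
  phi_1 (1 + phi_2) = (-0.283)(1.34) = -0.37922,   1 - phi_2^2 = 0.8844.
Replace gamma(1) by A gamma(0) + B and collect gamma(0):
  gamma(0) [0.8844 - (-0.37922)(-0.428788)] = (-0.37922)(0.081818) + 0.987634
  gamma(0) * 0.721795 = 0.956607
  gamma(0) = 0.956607 / 0.721795 = 1.325317.
  gamma(1) = A gamma(0) + B = (-0.428788)(1.325317) + (0.081818) = -0.486461.
  gamma(2) = phi_1 gamma(1) + phi_2 gamma(0) = (-0.283)(-0.486461) + (0.34)(1.325317) = 0.588276.
Therefore gamma(2) = 0.5883 (to 4 decimal places).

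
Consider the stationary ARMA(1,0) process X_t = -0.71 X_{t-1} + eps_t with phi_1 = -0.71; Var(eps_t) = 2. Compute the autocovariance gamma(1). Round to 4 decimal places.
\gamma(1) = -2.8635

Multiply the model equation by X_{t-k} and take expectations. With theta_0 = psi_0 = 1 and psi_j the MA(infinity) weights, this gives
  gamma(k) - sum_i phi_i gamma(k-i) = c_k,
  c_k = sigma^2 * sum_{j=k..q} theta_j psi_{j-k}   (c_k = 0 for k > q),
using gamma(-m) = gamma(m).
Pure AR (q = 0): c_0 = sigma^2 = 2, c_k = 0 for k >= 1.
Equations for k = 0 and k = 1 (AR order 1):
  gamma(0) = phi_1 gamma(1) + c_0
  gamma(1) = phi_1 gamma(0) + c_1
Substituting the second into the first: gamma(0) (1 - phi_1^2) = c_0 + phi_1 c_1, so
  gamma(0) = c_0 / (1 - phi_1^2) = 2 / (1 - (-0.71)^2) = 2 / 0.4959 = 4.033071.
  gamma(1) = phi_1 gamma(0) = (-0.71)(4.033071) = -2.863481.
Therefore gamma(1) = -2.8635 (to 4 decimal places).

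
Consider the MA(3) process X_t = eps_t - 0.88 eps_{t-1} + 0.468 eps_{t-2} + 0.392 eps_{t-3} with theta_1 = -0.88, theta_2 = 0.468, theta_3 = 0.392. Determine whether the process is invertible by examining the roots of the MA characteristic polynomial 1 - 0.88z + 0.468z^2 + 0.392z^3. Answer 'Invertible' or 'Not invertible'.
\text{Invertible}

The MA(q) characteristic polynomial is P(z) = 1 - 0.88z + 0.468z^2 + 0.392z^3.
Invertibility requires all roots to lie outside the unit circle, i.e. |z| > 1 for every root.
Degree 3: look for a simple real root z0 first, then factor out (1 - z/z0) and solve the remaining quadratic.
Testing z0 = -2.5: P(-2.5) = 1 + (-0.88)(-2.5) + (0.468)(-2.5)^2 + (0.392)(-2.5)^3
  = 1 + (2.2) + (2.925) + (-6.125) = 0.  So z_0 = -2.5 is a root, |z_0| = 2.5.
Divide out the factor (1 + 0.4 z) = (1 - z/z0) (since 1/z0 = -0.4):
  P(z) = (1 + 0.4 z)(1 + (-1.28) z + (0.98) z^2)
  [check: z-coef -1.28 - (-0.4) = -0.88; z^2-coef 0.98 - (-0.4)(-1.28) = 0.468; z^3-coef -(-0.4)(0.98) = 0.392.]
Remaining roots from the quadratic factor 1 + (-1.28) z + (0.98) z^2:
  Set 1 + (-1.28) z + (0.98) z^2 = 0, i.e. a z^2 + b z + c = 0 with a = 0.98, b = -1.28, c = 1.
  Discriminant D = b^2 - 4ac = (-1.28)^2 - 4*(0.98)*1 = 1.6384 - (3.92) = -2.2816.
  D < 0, so the roots are the complex-conjugate pair z = (-b +/- i sqrt(-D)) / (2a) = 0.6531 +/- 0.7707i.
  For a conjugate pair |z|^2 = z * conj(z) = (product of roots) = c/a = 1/(0.98) = 1.020408, so |z| = sqrt(1.020408) = 1.0102 for both roots.
Moduli of all roots: 2.5000, 1.0102, 1.0102.
All moduli strictly greater than 1? Yes.
Verdict: Invertible.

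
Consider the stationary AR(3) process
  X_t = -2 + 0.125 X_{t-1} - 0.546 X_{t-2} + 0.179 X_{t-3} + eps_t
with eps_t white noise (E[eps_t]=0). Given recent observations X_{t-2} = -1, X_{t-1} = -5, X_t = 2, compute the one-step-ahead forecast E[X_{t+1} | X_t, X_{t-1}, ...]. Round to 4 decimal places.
E[X_{t+1} \mid \mathcal F_t] = 0.8010

For an AR(p) model X_t = c + sum_i phi_i X_{t-i} + eps_t, the
one-step-ahead conditional mean is
  E[X_{t+1} | X_t, ...] = c + sum_i phi_i X_{t+1-i}.
Substitute known values:
  E[X_{t+1} | ...] = -2 + (0.125) * (2) + (-0.546) * (-5) + (0.179) * (-1)
                   = 0.8010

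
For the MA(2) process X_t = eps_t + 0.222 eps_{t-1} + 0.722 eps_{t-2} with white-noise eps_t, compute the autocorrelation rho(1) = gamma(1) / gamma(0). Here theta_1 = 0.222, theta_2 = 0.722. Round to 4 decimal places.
\rho(1) = 0.2434

For an MA(q) process with theta_0 = 1, the autocovariance is
  gamma(k) = sigma^2 * sum_{i=0..q-k} theta_i * theta_{i+k},
and rho(k) = gamma(k) / gamma(0). Sigma^2 cancels.
  numerator   = (1)*(0.222) + (0.222)*(0.722) = 0.382284.
  denominator = (1)^2 + (0.222)^2 + (0.722)^2 = 1.570568.
  rho(1) = 0.382284 / 1.570568 = 0.2434.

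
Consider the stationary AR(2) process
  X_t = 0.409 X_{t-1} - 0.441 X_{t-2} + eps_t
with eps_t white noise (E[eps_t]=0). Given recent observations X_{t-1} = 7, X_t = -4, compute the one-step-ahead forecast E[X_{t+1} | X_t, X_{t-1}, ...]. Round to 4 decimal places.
E[X_{t+1} \mid \mathcal F_t] = -4.7230

For an AR(p) model X_t = c + sum_i phi_i X_{t-i} + eps_t, the
one-step-ahead conditional mean is
  E[X_{t+1} | X_t, ...] = c + sum_i phi_i X_{t+1-i}.
Substitute known values:
  E[X_{t+1} | ...] = (0.409) * (-4) + (-0.441) * (7)
                   = -4.7230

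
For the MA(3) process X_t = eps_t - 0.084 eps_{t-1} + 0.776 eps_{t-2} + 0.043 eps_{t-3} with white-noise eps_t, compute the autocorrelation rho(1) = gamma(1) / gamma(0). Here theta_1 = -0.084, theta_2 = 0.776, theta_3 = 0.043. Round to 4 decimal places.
\rho(1) = -0.0719

For an MA(q) process with theta_0 = 1, the autocovariance is
  gamma(k) = sigma^2 * sum_{i=0..q-k} theta_i * theta_{i+k},
and rho(k) = gamma(k) / gamma(0). Sigma^2 cancels.
  numerator   = (1)*(-0.084) + (-0.084)*(0.776) + (0.776)*(0.043) = -0.115816.
  denominator = (1)^2 + (-0.084)^2 + (0.776)^2 + (0.043)^2 = 1.611081.
  rho(1) = -0.115816 / 1.611081 = -0.0719.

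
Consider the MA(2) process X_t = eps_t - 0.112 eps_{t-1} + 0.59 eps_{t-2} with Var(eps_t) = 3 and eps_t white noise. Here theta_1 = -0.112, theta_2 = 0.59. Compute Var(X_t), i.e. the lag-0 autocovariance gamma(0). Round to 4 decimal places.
\gamma(0) = 4.0819

For an MA(q) process X_t = eps_t + sum_i theta_i eps_{t-i} with
Var(eps_t) = sigma^2, the variance is
  gamma(0) = sigma^2 * (1 + sum_i theta_i^2).
  sum_i theta_i^2 = (-0.112)^2 + (0.59)^2 = 0.012544 + 0.3481 = 0.360644.
  gamma(0) = 3 * (1 + 0.360644) = 3 * 1.360644 = 4.081932, which rounds to 4.0819.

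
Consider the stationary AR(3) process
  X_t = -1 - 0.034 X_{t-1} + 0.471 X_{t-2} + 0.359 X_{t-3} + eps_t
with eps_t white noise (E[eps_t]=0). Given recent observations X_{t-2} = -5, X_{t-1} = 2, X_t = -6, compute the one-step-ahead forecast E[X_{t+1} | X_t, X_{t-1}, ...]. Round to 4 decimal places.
E[X_{t+1} \mid \mathcal F_t] = -1.6490

For an AR(p) model X_t = c + sum_i phi_i X_{t-i} + eps_t, the
one-step-ahead conditional mean is
  E[X_{t+1} | X_t, ...] = c + sum_i phi_i X_{t+1-i}.
Substitute known values:
  E[X_{t+1} | ...] = -1 + (-0.034) * (-6) + (0.471) * (2) + (0.359) * (-5)
                   = -1.6490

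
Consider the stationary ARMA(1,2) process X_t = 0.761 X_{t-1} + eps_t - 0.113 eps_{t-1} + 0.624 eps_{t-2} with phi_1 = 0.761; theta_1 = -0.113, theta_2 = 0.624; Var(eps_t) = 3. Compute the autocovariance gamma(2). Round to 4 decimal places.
\gamma(2) = 10.1556

Multiply the model equation by X_{t-k} and take expectations. With theta_0 = psi_0 = 1 and psi_j the MA(infinity) weights, this gives
  gamma(k) - sum_i phi_i gamma(k-i) = c_k,
  c_k = sigma^2 * sum_{j=k..q} theta_j psi_{j-k}   (c_k = 0 for k > q),
using gamma(-m) = gamma(m).
psi-weights needed (psi_j = theta_j + sum_i phi_i psi_{j-i}):
  psi_1 = theta_1 + phi_1 = -0.113 + (0.761) = 0.648
  psi_2 = theta_2 + phi_1 psi_1 = 0.624 + (0.761)(0.648) = 1.117128
Right-hand sides:
  c_0 = sigma^2 (1 + theta_1 psi_1 + theta_2 psi_2) = 3 * (1 + (-0.113)(0.648) + (0.624)(1.117128)) = 3 * 1.623864 = 4.871592
  c_1 = sigma^2 (theta_1 + theta_2 psi_1) = 3 * (-0.113 + (0.624)(0.648)) = 0.874056
  c_2 = sigma^2 theta_2 = 3 * (0.624) = 1.872
Equations for k = 0 and k = 1 (AR order 1):
  gamma(0) = phi_1 gamma(1) + c_0
  gamma(1) = phi_1 gamma(0) + c_1
Substituting the second into the first: gamma(0) (1 - phi_1^2) = c_0 + phi_1 c_1, so
  gamma(0) = (c_0 + phi_1 c_1) / (1 - phi_1^2) = (4.871592 + (0.761)(0.874056)) / (1 - (0.761)^2) = 5.536748 / 0.420879 = 13.155202.
  gamma(1) = phi_1 gamma(0) + c_1 = (0.761)(13.155202) + (0.874056) = 10.885165.
For k = 2: gamma(2) = phi_1 gamma(1) + c_2
  = (0.761)(10.885165) + (1.872) = 10.15561.
Therefore gamma(2) = 10.1556 (to 4 decimal places).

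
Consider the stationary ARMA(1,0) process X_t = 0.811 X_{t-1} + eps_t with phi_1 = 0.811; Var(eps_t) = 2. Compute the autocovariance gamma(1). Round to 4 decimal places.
\gamma(1) = 4.7388

Multiply the model equation by X_{t-k} and take expectations. With theta_0 = psi_0 = 1 and psi_j the MA(infinity) weights, this gives
  gamma(k) - sum_i phi_i gamma(k-i) = c_k,
  c_k = sigma^2 * sum_{j=k..q} theta_j psi_{j-k}   (c_k = 0 for k > q),
using gamma(-m) = gamma(m).
Pure AR (q = 0): c_0 = sigma^2 = 2, c_k = 0 for k >= 1.
Equations for k = 0 and k = 1 (AR order 1):
  gamma(0) = phi_1 gamma(1) + c_0
  gamma(1) = phi_1 gamma(0) + c_1
Substituting the second into the first: gamma(0) (1 - phi_1^2) = c_0 + phi_1 c_1, so
  gamma(0) = c_0 / (1 - phi_1^2) = 2 / (1 - (0.811)^2) = 2 / 0.342279 = 5.843186.
  gamma(1) = phi_1 gamma(0) = (0.811)(5.843186) = 4.738824.
Therefore gamma(1) = 4.7388 (to 4 decimal places).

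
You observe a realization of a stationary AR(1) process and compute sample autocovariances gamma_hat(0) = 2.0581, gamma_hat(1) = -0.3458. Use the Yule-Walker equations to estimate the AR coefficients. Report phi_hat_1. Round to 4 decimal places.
\hat\phi_{1} = -0.1680

The Yule-Walker equations for an AR(p) process read, in matrix form,
  Gamma_p phi = r_p,   with   (Gamma_p)_{ij} = gamma(|i - j|),
                       (r_p)_i = gamma(i),   i,j = 1..p.
Substitute the sample gammas (Toeplitz matrix and right-hand side of size 1):
  Gamma_p = [[2.0581]]
  r_p     = [-0.3458]
With p = 1 this is the single equation gamma(0) phi_1 = gamma(1):
  phi_hat_1 = gamma(1) / gamma(0) = -0.3458 / 2.0581 = -0.1680.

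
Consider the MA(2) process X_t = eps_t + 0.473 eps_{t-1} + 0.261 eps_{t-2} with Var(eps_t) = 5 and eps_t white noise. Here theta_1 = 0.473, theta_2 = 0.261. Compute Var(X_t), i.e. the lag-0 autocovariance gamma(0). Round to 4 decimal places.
\gamma(0) = 6.4593

For an MA(q) process X_t = eps_t + sum_i theta_i eps_{t-i} with
Var(eps_t) = sigma^2, the variance is
  gamma(0) = sigma^2 * (1 + sum_i theta_i^2).
  sum_i theta_i^2 = (0.473)^2 + (0.261)^2 = 0.223729 + 0.068121 = 0.29185.
  gamma(0) = 5 * (1 + 0.29185) = 5 * 1.29185 = 6.45925, which rounds to 6.4593.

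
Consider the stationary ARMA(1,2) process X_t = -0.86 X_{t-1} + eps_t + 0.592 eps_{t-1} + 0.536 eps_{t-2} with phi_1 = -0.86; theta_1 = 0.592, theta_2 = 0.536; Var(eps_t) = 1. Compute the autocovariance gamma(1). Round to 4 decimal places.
\gamma(1) = -2.4137

Multiply the model equation by X_{t-k} and take expectations. With theta_0 = psi_0 = 1 and psi_j the MA(infinity) weights, this gives
  gamma(k) - sum_i phi_i gamma(k-i) = c_k,
  c_k = sigma^2 * sum_{j=k..q} theta_j psi_{j-k}   (c_k = 0 for k > q),
using gamma(-m) = gamma(m).
psi-weights needed (psi_j = theta_j + sum_i phi_i psi_{j-i}):
  psi_1 = theta_1 + phi_1 = 0.592 + (-0.86) = -0.268
  psi_2 = theta_2 + phi_1 psi_1 = 0.536 + (-0.86)(-0.268) = 0.76648
Right-hand sides:
  c_0 = sigma^2 (1 + theta_1 psi_1 + theta_2 psi_2) = 1 * (1 + (0.592)(-0.268) + (0.536)(0.76648)) = 1 * 1.252177 = 1.252177
  c_1 = sigma^2 (theta_1 + theta_2 psi_1) = 1 * (0.592 + (0.536)(-0.268)) = 0.448352
  c_2 = sigma^2 theta_2 = 1 * (0.536) = 0.536
Equations for k = 0 and k = 1 (AR order 1):
  gamma(0) = phi_1 gamma(1) + c_0
  gamma(1) = phi_1 gamma(0) + c_1
Substituting the second into the first: gamma(0) (1 - phi_1^2) = c_0 + phi_1 c_1, so
  gamma(0) = (c_0 + phi_1 c_1) / (1 - phi_1^2) = (1.252177 + (-0.86)(0.448352)) / (1 - (-0.86)^2) = 0.866595 / 0.2604 = 3.327936.
  gamma(1) = phi_1 gamma(0) + c_1 = (-0.86)(3.327936) + (0.448352) = -2.413673.
Therefore gamma(1) = -2.4137 (to 4 decimal places).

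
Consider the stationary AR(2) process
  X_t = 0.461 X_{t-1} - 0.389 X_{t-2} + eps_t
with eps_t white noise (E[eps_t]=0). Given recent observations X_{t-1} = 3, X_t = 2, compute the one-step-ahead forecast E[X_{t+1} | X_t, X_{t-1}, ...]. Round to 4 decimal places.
E[X_{t+1} \mid \mathcal F_t] = -0.2450

For an AR(p) model X_t = c + sum_i phi_i X_{t-i} + eps_t, the
one-step-ahead conditional mean is
  E[X_{t+1} | X_t, ...] = c + sum_i phi_i X_{t+1-i}.
Substitute known values:
  E[X_{t+1} | ...] = (0.461) * (2) + (-0.389) * (3)
                   = -0.2450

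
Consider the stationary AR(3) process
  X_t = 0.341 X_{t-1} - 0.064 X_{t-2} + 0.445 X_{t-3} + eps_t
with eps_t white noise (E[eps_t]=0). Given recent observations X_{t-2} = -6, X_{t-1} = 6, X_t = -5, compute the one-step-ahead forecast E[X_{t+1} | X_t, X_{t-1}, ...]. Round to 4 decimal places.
E[X_{t+1} \mid \mathcal F_t] = -4.7590

For an AR(p) model X_t = c + sum_i phi_i X_{t-i} + eps_t, the
one-step-ahead conditional mean is
  E[X_{t+1} | X_t, ...] = c + sum_i phi_i X_{t+1-i}.
Substitute known values:
  E[X_{t+1} | ...] = (0.341) * (-5) + (-0.064) * (6) + (0.445) * (-6)
                   = -4.7590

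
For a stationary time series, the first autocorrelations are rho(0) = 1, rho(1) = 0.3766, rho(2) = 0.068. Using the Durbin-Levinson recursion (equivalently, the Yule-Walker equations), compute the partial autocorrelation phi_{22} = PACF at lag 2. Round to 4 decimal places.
\phi_{22} = -0.0860

The PACF at lag k is phi_{kk}, the last component of the solution
to the Yule-Walker system G_k phi = r_k where
  (G_k)_{ij} = rho(|i - j|), (r_k)_i = rho(i), i,j = 1..k.
Equivalently, Durbin-Levinson gives phi_{kk} iteratively:
  phi_{11} = rho(1)
  phi_{kk} = [rho(k) - sum_{j=1..k-1} phi_{k-1,j} rho(k-j)]
            / [1 - sum_{j=1..k-1} phi_{k-1,j} rho(j)],
  phi_{k,j} = phi_{k-1,j} - phi_{kk} phi_{k-1,k-j},  j = 1..k-1.
Step k = 1:
  phi_11 = rho(1) = 0.3766.
Step k = 2:
  phi_22 = [rho(2) - phi_11 rho(1)] / [1 - phi_11 rho(1)] = [0.068 - (0.3766)(0.3766)] / [1 - (0.3766)(0.3766)]
         = -0.07382756 / 0.85817244 = -0.086.
Therefore phi_{22} = -0.0860.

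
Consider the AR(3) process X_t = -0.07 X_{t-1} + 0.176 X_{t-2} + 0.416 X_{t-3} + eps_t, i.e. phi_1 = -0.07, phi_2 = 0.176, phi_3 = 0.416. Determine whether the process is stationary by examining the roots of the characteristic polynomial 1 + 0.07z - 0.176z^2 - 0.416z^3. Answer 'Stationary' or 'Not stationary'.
\text{Stationary}

The AR(p) characteristic polynomial is P(z) = 1 + 0.07z - 0.176z^2 - 0.416z^3.
Stationarity requires all roots to lie outside the unit circle, i.e. |z| > 1 for every root.
Degree 3: look for a simple real root z0 first, then factor out (1 - z/z0) and solve the remaining quadratic.
Testing z0 = 1.25: P(1.25) = 1 + (0.07)(1.25) + (-0.176)(1.25)^2 + (-0.416)(1.25)^3
  = 1 + (0.0875) + (-0.275) + (-0.8125) = 0.  So z_0 = 1.25 is a root, |z_0| = 1.25.
Divide out the factor (1 - 0.8 z) = (1 - z/z0) (since 1/z0 = 0.8):
  P(z) = (1 - 0.8 z)(1 + (0.87) z + (0.52) z^2)
  [check: z-coef 0.87 - (0.8) = 0.07; z^2-coef 0.52 - (0.8)(0.87) = -0.176; z^3-coef -(0.8)(0.52) = -0.416.]
Remaining roots from the quadratic factor 1 + (0.87) z + (0.52) z^2:
  Set 1 + (0.87) z + (0.52) z^2 = 0, i.e. a z^2 + b z + c = 0 with a = 0.52, b = 0.87, c = 1.
  Discriminant D = b^2 - 4ac = (0.87)^2 - 4*(0.52)*1 = 0.7569 - (2.08) = -1.3231.
  D < 0, so the roots are the complex-conjugate pair z = (-b +/- i sqrt(-D)) / (2a) = -0.8365 +/- 1.106i.
  For a conjugate pair |z|^2 = z * conj(z) = (product of roots) = c/a = 1/(0.52) = 1.923077, so |z| = sqrt(1.923077) = 1.3868 for both roots.
Moduli of all roots: 1.2500, 1.3868, 1.3868.
All moduli strictly greater than 1? Yes.
Verdict: Stationary.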